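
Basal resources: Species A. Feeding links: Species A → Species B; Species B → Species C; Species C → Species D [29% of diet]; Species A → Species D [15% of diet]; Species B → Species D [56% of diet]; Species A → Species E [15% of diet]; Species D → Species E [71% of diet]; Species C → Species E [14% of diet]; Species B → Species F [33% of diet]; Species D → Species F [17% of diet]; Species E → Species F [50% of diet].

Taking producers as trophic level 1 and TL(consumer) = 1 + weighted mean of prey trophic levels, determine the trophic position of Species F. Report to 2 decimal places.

Species B: 1 + 1 = 2
Species C: 1 + 2 = 3
Species D: 1 + (0.29×3 + 0.15×1 + 0.56×2) = 3.14
Species E: 1 + (0.15×1 + 0.71×3.14 + 0.14×3) = 3.7994
Species F: 1 + (0.33×2 + 0.17×3.14 + 0.5×3.7994) = 4.0935

4.09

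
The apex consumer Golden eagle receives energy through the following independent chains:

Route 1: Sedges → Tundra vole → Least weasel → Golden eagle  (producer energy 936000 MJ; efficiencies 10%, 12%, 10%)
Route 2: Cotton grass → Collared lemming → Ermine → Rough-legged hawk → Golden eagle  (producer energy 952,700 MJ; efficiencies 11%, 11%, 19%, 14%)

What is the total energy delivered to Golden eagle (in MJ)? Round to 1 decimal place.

1429.8 MJ

Route 1: 936000 × 0.1 × 0.12 × 0.1 = 1123.2 MJ
Route 2: 952700 × 0.11 × 0.11 × 0.19 × 0.14 = 306.636022 MJ
Total at Golden eagle: 1123.2 + 306.636022 = 1429.836022 MJ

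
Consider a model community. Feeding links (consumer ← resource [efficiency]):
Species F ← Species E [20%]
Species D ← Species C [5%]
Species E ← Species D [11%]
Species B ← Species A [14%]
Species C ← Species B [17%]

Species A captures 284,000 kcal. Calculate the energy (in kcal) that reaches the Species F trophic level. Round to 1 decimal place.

Species B: 284000 × 0.14 = 39760 kcal
Species C: 39760 × 0.17 = 6759.2 kcal
Species D: 6759.2 × 0.05 = 337.96 kcal
Species E: 337.96 × 0.11 = 37.1756 kcal
Species F: 37.1756 × 0.2 = 7.43512 kcal

7.4 kcal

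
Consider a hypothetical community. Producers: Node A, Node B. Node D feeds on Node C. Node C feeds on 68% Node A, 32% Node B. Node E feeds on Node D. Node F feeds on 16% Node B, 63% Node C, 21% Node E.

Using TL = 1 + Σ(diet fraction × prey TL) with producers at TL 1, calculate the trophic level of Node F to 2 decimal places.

Node C: 1 + (0.68×1 + 0.32×1) = 2
Node D: 1 + 2 = 3
Node E: 1 + 3 = 4
Node F: 1 + (0.16×1 + 0.63×2 + 0.21×4) = 3.26

3.26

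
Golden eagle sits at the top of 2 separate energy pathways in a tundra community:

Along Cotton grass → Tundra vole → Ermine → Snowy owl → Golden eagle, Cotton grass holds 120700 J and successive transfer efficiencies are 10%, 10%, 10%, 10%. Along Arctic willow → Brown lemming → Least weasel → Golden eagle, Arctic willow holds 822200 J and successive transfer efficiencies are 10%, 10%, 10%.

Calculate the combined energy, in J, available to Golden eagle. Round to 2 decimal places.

Via Cotton grass: 120700 × 0.1 × 0.1 × 0.1 × 0.1 = 12.07 J
Via Arctic willow: 822200 × 0.1 × 0.1 × 0.1 = 822.2 J
Total at Golden eagle: 12.07 + 822.2 = 834.27 J

834.27 J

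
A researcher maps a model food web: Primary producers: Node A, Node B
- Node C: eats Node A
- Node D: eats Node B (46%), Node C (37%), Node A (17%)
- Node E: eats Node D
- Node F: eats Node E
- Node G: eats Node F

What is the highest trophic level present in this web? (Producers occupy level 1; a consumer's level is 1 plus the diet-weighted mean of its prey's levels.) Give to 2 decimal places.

5.37

Node C: 1 + 1 = 2
Node D: 1 + (0.46×1 + 0.37×2 + 0.17×1) = 2.37
Node E: 1 + 2.37 = 3.37
Node F: 1 + 3.37 = 4.37
Node G: 1 + 4.37 = 5.37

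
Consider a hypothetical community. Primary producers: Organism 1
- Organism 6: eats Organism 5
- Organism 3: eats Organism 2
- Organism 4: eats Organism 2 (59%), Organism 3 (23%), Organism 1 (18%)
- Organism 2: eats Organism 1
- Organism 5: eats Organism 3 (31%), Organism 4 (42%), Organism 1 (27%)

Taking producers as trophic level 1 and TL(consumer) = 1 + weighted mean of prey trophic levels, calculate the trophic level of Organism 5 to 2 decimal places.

3.48

Organism 2: 1 + 1 = 2
Organism 3: 1 + 2 = 3
Organism 4: 1 + (0.59×2 + 0.23×3 + 0.18×1) = 3.05
Organism 5: 1 + (0.31×3 + 0.42×3.05 + 0.27×1) = 3.481
Organism 6: 1 + 3.481 = 4.481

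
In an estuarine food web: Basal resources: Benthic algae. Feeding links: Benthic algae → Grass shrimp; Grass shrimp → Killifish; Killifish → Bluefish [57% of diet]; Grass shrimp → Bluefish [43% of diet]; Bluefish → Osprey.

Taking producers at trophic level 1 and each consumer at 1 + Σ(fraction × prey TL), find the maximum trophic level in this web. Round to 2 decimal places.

Grass shrimp: 1 + 1 = 2
Killifish: 1 + 2 = 3
Bluefish: 1 + (0.57×3 + 0.43×2) = 3.57
Osprey: 1 + 3.57 = 4.57

4.57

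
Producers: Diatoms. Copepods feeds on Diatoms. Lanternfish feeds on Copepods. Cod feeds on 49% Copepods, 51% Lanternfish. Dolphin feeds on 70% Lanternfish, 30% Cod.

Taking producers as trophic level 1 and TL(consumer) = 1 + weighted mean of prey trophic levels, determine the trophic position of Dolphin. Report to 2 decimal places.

4.15

Copepods: 1 + 1 = 2
Lanternfish: 1 + 2 = 3
Cod: 1 + (0.49×2 + 0.51×3) = 3.51
Dolphin: 1 + (0.7×3 + 0.3×3.51) = 4.153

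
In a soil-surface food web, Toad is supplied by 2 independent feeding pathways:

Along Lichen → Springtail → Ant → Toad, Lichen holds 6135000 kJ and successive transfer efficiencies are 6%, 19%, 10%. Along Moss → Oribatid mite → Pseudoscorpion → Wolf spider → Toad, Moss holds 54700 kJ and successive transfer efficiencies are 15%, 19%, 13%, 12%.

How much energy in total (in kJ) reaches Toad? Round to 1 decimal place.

7018.2 kJ

Via Lichen: 6135000 × 0.06 × 0.19 × 0.1 = 6993.9 kJ
Via Moss: 54700 × 0.15 × 0.19 × 0.13 × 0.12 = 24.31962 kJ
Total at Toad: 6993.9 + 24.31962 = 7018.21962 kJ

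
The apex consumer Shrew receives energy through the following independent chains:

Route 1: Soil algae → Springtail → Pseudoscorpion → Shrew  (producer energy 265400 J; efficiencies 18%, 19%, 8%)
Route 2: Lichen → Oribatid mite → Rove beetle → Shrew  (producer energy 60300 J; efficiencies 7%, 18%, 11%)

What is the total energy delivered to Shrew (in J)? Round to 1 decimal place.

Route 1: 265400 × 0.18 × 0.19 × 0.08 = 726.1344 J
Route 2: 60300 × 0.07 × 0.18 × 0.11 = 83.5758 J
Total at Shrew: 726.1344 + 83.5758 = 809.7102 J

809.7 J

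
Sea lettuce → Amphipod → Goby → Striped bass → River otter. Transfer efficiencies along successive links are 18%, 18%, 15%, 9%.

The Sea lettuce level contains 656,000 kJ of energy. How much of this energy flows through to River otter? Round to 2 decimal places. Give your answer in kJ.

286.93 kJ

Amphipod: 656000 × 0.18 = 118080 kJ
Goby: 118080 × 0.18 = 21254.4 kJ
Striped bass: 21254.4 × 0.15 = 3188.16 kJ
River otter: 3188.16 × 0.09 = 286.9344 kJ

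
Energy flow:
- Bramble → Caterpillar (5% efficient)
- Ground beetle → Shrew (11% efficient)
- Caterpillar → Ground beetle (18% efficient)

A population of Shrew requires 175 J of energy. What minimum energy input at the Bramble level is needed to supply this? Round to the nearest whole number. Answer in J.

176768 J

Cumulative transfer efficiency: 0.05 × 0.18 × 0.11 = 0.00099
Bramble energy = 175 / 0.00099 = 176768 J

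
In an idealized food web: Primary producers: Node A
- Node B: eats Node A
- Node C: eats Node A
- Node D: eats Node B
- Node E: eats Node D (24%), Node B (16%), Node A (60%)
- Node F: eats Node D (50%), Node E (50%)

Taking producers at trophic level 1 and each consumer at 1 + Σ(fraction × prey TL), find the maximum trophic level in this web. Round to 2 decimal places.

3.82

Node B: 1 + 1 = 2
Node C: 1 + 1 = 2
Node D: 1 + 2 = 3
Node E: 1 + (0.24×3 + 0.16×2 + 0.6×1) = 2.64
Node F: 1 + (0.5×3 + 0.5×2.64) = 3.82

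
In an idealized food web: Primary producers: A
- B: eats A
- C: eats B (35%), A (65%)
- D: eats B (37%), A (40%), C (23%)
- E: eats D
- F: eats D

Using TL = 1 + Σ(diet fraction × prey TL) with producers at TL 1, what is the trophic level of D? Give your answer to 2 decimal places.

2.68

B: 1 + 1 = 2
C: 1 + (0.35×2 + 0.65×1) = 2.35
D: 1 + (0.37×2 + 0.4×1 + 0.23×2.35) = 2.6805
E: 1 + 2.6805 = 3.6805
F: 1 + 2.6805 = 3.6805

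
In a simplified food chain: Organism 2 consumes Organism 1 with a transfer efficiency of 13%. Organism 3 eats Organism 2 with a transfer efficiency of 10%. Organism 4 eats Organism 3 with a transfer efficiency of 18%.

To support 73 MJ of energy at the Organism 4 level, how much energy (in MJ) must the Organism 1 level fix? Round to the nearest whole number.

31197 MJ

Cumulative transfer efficiency: 0.13 × 0.1 × 0.18 = 0.00234
Organism 1 energy = 73 / 0.00234 = 31197 MJ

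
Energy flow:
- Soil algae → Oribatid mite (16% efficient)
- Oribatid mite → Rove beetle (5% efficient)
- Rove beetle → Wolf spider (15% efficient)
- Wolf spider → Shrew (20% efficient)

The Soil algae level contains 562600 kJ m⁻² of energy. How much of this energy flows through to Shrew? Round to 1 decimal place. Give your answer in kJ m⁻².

135.0 kJ m⁻²

Oribatid mite: 562600 × 0.16 = 90016 kJ m⁻²
Rove beetle: 90016 × 0.05 = 4500.8 kJ m⁻²
Wolf spider: 4500.8 × 0.15 = 675.12 kJ m⁻²
Shrew: 675.12 × 0.2 = 135.024 kJ m⁻²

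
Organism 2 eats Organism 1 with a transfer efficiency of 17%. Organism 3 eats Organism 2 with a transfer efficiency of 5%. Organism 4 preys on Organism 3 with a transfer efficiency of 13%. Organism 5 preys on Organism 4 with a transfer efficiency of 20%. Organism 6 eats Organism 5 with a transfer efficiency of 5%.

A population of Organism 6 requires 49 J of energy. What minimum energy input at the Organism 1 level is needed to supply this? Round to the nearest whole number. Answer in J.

Cumulative transfer efficiency: 0.17 × 0.05 × 0.13 × 0.2 × 0.05 = 0.00001105
Organism 1 energy = 49 / 0.00001105 = 4434389 J

4434389 J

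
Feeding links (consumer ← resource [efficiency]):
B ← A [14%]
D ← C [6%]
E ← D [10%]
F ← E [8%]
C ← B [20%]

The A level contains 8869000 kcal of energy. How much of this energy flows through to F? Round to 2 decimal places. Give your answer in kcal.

119.20 kcal

B: 8869000 × 0.14 = 1241660 kcal
C: 1241660 × 0.2 = 248332 kcal
D: 248332 × 0.06 = 14899.92 kcal
E: 14899.92 × 0.1 = 1489.992 kcal
F: 1489.992 × 0.08 = 119.19936 kcal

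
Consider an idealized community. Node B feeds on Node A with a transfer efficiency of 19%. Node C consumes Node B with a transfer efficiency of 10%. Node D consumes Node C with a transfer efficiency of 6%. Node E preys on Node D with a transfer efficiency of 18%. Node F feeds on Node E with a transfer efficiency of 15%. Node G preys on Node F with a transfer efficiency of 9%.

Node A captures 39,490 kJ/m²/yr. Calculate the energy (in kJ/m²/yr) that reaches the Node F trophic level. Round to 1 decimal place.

1.2 kJ/m²/yr

Node B: 39490 × 0.19 = 7503.1 kJ/m²/yr
Node C: 7503.1 × 0.1 = 750.31 kJ/m²/yr
Node D: 750.31 × 0.06 = 45.0186 kJ/m²/yr
Node E: 45.0186 × 0.18 = 8.103348 kJ/m²/yr
Node F: 8.103348 × 0.15 = 1.2155022 kJ/m²/yr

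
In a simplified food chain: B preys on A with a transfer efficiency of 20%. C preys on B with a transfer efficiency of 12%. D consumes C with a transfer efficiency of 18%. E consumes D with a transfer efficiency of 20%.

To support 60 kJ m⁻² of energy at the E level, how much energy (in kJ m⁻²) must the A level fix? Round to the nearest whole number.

69444 kJ m⁻²

Cumulative transfer efficiency: 0.2 × 0.12 × 0.18 × 0.2 = 0.000864
A energy = 60 / 0.000864 = 69444 kJ m⁻²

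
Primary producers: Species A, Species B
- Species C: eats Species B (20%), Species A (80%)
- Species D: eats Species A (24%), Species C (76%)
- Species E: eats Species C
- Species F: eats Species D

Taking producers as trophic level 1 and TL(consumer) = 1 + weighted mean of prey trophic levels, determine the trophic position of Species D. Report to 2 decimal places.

2.76

Species C: 1 + (0.2×1 + 0.8×1) = 2
Species D: 1 + (0.24×1 + 0.76×2) = 2.76
Species E: 1 + 2 = 3
Species F: 1 + 2.76 = 3.76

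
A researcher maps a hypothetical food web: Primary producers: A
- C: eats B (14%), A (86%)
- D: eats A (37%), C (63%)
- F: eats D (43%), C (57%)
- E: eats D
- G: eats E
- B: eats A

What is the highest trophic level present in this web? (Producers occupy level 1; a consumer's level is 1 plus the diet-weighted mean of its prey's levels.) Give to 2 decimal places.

4.72

B: 1 + 1 = 2
C: 1 + (0.14×2 + 0.86×1) = 2.14
D: 1 + (0.37×1 + 0.63×2.14) = 2.7182
E: 1 + 2.7182 = 3.7182
F: 1 + (0.43×2.7182 + 0.57×2.14) = 3.388626
G: 1 + 3.7182 = 4.7182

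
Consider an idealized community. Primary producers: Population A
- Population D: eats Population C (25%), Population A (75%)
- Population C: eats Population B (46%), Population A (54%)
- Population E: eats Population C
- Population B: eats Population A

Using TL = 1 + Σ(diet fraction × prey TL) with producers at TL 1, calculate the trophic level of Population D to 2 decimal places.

2.37

Population B: 1 + 1 = 2
Population C: 1 + (0.46×2 + 0.54×1) = 2.46
Population D: 1 + (0.25×2.46 + 0.75×1) = 2.365
Population E: 1 + 2.46 = 3.46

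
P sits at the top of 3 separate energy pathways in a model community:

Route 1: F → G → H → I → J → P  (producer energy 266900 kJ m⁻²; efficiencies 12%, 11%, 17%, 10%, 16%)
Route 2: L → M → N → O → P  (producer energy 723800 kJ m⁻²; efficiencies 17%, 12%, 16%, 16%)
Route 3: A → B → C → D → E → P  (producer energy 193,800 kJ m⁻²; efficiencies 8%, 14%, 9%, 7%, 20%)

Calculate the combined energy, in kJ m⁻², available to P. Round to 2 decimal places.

Route 1: 266900 × 0.12 × 0.11 × 0.17 × 0.1 × 0.16 = 9.5827776 kJ m⁻²
Route 2: 723800 × 0.17 × 0.12 × 0.16 × 0.16 = 377.997312 kJ m⁻²
Route 3: 193800 × 0.08 × 0.14 × 0.09 × 0.07 × 0.2 = 2.7349056 kJ m⁻²
Total at P: 9.5827776 + 377.997312 + 2.7349056 = 390.3149952 kJ m⁻²

390.31 kJ m⁻²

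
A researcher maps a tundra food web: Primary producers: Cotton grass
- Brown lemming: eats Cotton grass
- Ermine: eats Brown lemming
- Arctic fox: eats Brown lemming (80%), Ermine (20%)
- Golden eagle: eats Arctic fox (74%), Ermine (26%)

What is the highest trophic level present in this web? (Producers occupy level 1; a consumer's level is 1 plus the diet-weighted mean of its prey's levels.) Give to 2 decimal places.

Brown lemming: 1 + 1 = 2
Ermine: 1 + 2 = 3
Arctic fox: 1 + (0.8×2 + 0.2×3) = 3.2
Golden eagle: 1 + (0.74×3.2 + 0.26×3) = 4.148

4.15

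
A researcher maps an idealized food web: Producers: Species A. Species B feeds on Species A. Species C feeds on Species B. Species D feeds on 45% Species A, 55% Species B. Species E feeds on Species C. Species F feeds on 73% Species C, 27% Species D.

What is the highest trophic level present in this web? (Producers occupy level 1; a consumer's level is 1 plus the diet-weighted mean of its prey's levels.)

Species B: 1 + 1 = 2
Species C: 1 + 2 = 3
Species D: 1 + (0.45×1 + 0.55×2) = 2.55
Species E: 1 + 3 = 4
Species F: 1 + (0.73×3 + 0.27×2.55) = 3.8785

4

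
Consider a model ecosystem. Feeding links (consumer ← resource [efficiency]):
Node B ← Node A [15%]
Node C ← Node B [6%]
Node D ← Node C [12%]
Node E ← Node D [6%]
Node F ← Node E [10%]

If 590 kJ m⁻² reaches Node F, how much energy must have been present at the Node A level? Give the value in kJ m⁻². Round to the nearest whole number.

91049383 kJ m⁻²

Cumulative transfer efficiency: 0.15 × 0.06 × 0.12 × 0.06 × 0.1 = 0.00000648
Node A energy = 590 / 0.00000648 = 91049383 kJ m⁻²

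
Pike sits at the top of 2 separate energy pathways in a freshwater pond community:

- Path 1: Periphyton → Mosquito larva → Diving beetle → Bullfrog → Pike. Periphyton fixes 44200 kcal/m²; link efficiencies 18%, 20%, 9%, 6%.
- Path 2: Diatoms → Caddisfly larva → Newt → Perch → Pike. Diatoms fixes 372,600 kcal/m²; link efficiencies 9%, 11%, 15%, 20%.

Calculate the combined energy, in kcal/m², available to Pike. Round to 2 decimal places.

Path 1: 44200 × 0.18 × 0.2 × 0.09 × 0.06 = 8.59248 kcal/m²
Path 2: 372600 × 0.09 × 0.11 × 0.15 × 0.2 = 110.6622 kcal/m²
Total at Pike: 8.59248 + 110.6622 = 119.25468 kcal/m²

119.25 kcal/m²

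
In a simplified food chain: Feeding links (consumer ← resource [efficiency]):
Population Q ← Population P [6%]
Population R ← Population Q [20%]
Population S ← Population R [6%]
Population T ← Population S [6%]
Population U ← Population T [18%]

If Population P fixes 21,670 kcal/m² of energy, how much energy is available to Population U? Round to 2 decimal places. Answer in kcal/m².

0.17 kcal/m²

Population Q: 21670 × 0.06 = 1300.2 kcal/m²
Population R: 1300.2 × 0.2 = 260.04 kcal/m²
Population S: 260.04 × 0.06 = 15.6024 kcal/m²
Population T: 15.6024 × 0.06 = 0.936144 kcal/m²
Population U: 0.936144 × 0.18 = 0.16850592 kcal/m²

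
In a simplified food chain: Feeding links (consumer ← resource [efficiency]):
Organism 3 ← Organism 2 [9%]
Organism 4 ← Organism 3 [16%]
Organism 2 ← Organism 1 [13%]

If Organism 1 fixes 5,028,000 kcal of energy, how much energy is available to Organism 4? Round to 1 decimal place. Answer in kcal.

9412.4 kcal

Organism 2: 5028000 × 0.13 = 653640 kcal
Organism 3: 653640 × 0.09 = 58827.6 kcal
Organism 4: 58827.6 × 0.16 = 9412.416 kcal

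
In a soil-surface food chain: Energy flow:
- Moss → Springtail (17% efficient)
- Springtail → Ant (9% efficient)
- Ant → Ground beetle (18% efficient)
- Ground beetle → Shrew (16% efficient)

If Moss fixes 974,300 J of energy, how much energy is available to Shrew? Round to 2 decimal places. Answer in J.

Springtail: 974300 × 0.17 = 165631 J
Ant: 165631 × 0.09 = 14906.79 J
Ground beetle: 14906.79 × 0.18 = 2683.2222 J
Shrew: 2683.2222 × 0.16 = 429.315552 J

429.32 J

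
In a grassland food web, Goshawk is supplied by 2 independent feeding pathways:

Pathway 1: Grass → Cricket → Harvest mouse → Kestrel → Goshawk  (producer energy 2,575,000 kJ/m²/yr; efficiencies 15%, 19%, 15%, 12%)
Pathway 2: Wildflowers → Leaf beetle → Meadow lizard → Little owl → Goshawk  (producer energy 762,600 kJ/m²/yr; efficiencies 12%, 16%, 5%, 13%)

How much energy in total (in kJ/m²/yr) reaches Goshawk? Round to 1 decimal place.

Pathway 1: 2575000 × 0.15 × 0.19 × 0.15 × 0.12 = 1320.975 kJ/m²/yr
Pathway 2: 762600 × 0.12 × 0.16 × 0.05 × 0.13 = 95.17248 kJ/m²/yr
Total at Goshawk: 1320.975 + 95.17248 = 1416.14748 kJ/m²/yr

1416.1 kJ/m²/yr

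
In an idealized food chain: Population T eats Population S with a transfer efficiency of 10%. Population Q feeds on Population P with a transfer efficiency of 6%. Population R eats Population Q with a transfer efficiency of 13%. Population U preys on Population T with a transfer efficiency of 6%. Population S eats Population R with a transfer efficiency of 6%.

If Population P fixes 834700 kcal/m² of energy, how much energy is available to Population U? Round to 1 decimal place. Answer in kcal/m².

Population Q: 834700 × 0.06 = 50082 kcal/m²
Population R: 50082 × 0.13 = 6510.66 kcal/m²
Population S: 6510.66 × 0.06 = 390.6396 kcal/m²
Population T: 390.6396 × 0.1 = 39.06396 kcal/m²
Population U: 39.06396 × 0.06 = 2.3438376 kcal/m²

2.3 kcal/m²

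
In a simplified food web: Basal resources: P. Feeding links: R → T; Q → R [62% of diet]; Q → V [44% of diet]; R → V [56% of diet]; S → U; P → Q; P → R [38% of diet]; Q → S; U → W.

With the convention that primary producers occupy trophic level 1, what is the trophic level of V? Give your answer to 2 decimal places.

Q: 1 + 1 = 2
R: 1 + (0.62×2 + 0.38×1) = 2.62
S: 1 + 2 = 3
T: 1 + 2.62 = 3.62
U: 1 + 3 = 4
V: 1 + (0.56×2.62 + 0.44×2) = 3.3472
W: 1 + 4 = 5

3.35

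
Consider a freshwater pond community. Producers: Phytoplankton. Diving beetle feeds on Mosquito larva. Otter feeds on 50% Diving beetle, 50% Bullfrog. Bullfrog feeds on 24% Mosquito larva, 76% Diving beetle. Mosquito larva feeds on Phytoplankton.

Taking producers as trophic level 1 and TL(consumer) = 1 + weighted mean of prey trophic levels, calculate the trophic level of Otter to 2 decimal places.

Mosquito larva: 1 + 1 = 2
Diving beetle: 1 + 2 = 3
Bullfrog: 1 + (0.24×2 + 0.76×3) = 3.76
Otter: 1 + (0.5×3 + 0.5×3.76) = 4.38

4.38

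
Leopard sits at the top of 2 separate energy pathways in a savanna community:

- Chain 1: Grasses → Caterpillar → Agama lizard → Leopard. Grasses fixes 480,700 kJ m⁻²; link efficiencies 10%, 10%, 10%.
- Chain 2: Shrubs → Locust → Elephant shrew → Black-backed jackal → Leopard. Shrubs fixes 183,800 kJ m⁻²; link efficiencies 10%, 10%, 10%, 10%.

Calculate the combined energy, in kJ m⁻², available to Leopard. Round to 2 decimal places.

Chain 1: 480700 × 0.1 × 0.1 × 0.1 = 480.7 kJ m⁻²
Chain 2: 183800 × 0.1 × 0.1 × 0.1 × 0.1 = 18.38 kJ m⁻²
Total at Leopard: 480.7 + 18.38 = 499.08 kJ m⁻²

499.08 kJ m⁻²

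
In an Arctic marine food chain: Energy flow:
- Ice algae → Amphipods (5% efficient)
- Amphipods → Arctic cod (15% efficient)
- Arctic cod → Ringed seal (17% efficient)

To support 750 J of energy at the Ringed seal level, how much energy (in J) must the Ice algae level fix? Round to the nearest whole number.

588235 J

Cumulative transfer efficiency: 0.05 × 0.15 × 0.17 = 0.001275
Ice algae energy = 750 / 0.001275 = 588235 J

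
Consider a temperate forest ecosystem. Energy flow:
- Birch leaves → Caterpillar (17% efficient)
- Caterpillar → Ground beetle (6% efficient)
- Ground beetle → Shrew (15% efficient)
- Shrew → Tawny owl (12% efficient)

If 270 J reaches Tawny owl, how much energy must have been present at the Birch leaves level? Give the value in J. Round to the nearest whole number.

1470588 J

Cumulative transfer efficiency: 0.17 × 0.06 × 0.15 × 0.12 = 0.0001836
Birch leaves energy = 270 / 0.0001836 = 1470588 J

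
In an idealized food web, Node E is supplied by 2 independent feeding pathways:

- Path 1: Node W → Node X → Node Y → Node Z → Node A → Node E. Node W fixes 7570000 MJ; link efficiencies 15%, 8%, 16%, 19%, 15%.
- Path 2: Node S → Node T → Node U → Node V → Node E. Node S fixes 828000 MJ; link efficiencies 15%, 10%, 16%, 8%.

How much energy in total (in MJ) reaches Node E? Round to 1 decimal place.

Path 1: 7570000 × 0.15 × 0.08 × 0.16 × 0.19 × 0.15 = 414.2304 MJ
Path 2: 828000 × 0.15 × 0.1 × 0.16 × 0.08 = 158.976 MJ
Total at Node E: 414.2304 + 158.976 = 573.2064 MJ

573.2 MJ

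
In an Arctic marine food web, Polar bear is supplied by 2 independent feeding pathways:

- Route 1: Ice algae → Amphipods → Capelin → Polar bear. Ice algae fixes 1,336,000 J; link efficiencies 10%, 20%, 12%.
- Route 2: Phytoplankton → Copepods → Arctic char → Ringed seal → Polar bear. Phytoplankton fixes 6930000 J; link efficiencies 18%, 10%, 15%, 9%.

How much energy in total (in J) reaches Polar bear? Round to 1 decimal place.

4890.4 J

Route 1: 1336000 × 0.1 × 0.2 × 0.12 = 3206.4 J
Route 2: 6930000 × 0.18 × 0.1 × 0.15 × 0.09 = 1683.99 J
Total at Polar bear: 3206.4 + 1683.99 = 4890.39 J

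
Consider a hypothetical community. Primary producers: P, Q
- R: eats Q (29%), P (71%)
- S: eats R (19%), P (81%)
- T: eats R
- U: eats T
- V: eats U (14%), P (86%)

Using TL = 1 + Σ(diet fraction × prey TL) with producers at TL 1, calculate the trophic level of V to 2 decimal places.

2.42

R: 1 + (0.29×1 + 0.71×1) = 2
S: 1 + (0.19×2 + 0.81×1) = 2.19
T: 1 + 2 = 3
U: 1 + 3 = 4
V: 1 + (0.14×4 + 0.86×1) = 2.42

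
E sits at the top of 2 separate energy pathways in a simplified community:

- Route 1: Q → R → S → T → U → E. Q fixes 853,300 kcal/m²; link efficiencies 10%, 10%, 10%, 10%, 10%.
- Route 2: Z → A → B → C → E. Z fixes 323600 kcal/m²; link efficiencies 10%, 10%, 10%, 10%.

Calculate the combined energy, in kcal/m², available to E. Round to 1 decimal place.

Route 1: 853300 × 0.1 × 0.1 × 0.1 × 0.1 × 0.1 = 8.533 kcal/m²
Route 2: 323600 × 0.1 × 0.1 × 0.1 × 0.1 = 32.36 kcal/m²
Total at E: 8.533 + 32.36 = 40.893 kcal/m²

40.9 kcal/m²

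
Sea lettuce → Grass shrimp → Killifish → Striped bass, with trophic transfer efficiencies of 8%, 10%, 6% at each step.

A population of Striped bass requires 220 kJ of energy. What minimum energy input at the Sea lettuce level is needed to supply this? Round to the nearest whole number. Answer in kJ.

Cumulative transfer efficiency: 0.08 × 0.1 × 0.06 = 0.00048
Sea lettuce energy = 220 / 0.00048 = 458333 kJ

458333 kJ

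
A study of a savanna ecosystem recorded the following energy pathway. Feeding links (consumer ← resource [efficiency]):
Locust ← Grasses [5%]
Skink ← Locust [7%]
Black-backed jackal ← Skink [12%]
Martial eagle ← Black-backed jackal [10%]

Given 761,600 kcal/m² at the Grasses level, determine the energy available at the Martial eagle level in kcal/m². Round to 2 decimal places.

31.99 kcal/m²

Locust: 761600 × 0.05 = 38080 kcal/m²
Skink: 38080 × 0.07 = 2665.6 kcal/m²
Black-backed jackal: 2665.6 × 0.12 = 319.872 kcal/m²
Martial eagle: 319.872 × 0.1 = 31.9872 kcal/m²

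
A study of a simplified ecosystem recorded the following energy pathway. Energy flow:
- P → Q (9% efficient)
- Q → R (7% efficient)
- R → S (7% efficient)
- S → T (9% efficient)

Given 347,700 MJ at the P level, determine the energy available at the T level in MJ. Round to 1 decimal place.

13.8 MJ

Q: 347700 × 0.09 = 31293 MJ
R: 31293 × 0.07 = 2190.51 MJ
S: 2190.51 × 0.07 = 153.3357 MJ
T: 153.3357 × 0.09 = 13.800213 MJ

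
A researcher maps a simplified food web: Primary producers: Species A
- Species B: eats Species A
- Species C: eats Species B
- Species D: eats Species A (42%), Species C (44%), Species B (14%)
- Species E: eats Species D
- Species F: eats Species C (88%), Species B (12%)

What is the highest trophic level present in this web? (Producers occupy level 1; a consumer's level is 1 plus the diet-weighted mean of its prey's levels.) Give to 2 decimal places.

4.02

Species B: 1 + 1 = 2
Species C: 1 + 2 = 3
Species D: 1 + (0.42×1 + 0.44×3 + 0.14×2) = 3.02
Species E: 1 + 3.02 = 4.02
Species F: 1 + (0.88×3 + 0.12×2) = 3.88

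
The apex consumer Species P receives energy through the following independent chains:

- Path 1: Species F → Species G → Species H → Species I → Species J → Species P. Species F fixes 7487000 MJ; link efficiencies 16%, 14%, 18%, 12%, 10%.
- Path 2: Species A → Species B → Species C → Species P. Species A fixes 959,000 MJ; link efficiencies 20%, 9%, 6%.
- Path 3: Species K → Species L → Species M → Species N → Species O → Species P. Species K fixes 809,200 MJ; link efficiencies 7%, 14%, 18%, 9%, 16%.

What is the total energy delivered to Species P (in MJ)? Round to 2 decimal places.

1418.53 MJ

Path 1: 7487000 × 0.16 × 0.14 × 0.18 × 0.12 × 0.1 = 362.251008 MJ
Path 2: 959000 × 0.2 × 0.09 × 0.06 = 1035.72 MJ
Path 3: 809200 × 0.07 × 0.14 × 0.18 × 0.09 × 0.16 = 20.55497472 MJ
Total at Species P: 362.251008 + 1035.72 + 20.55497472 = 1418.52598272 MJ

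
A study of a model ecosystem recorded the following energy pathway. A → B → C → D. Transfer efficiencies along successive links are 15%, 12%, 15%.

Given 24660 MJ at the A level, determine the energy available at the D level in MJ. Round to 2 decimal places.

B: 24660 × 0.15 = 3699 MJ
C: 3699 × 0.12 = 443.88 MJ
D: 443.88 × 0.15 = 66.582 MJ

66.58 MJ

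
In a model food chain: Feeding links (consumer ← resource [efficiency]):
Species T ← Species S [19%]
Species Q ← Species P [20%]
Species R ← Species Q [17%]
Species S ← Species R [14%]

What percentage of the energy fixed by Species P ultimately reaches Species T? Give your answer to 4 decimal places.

Product of link efficiencies: 0.2 × 0.17 × 0.14 × 0.19 = 0.0009044
As a percentage: 0.0009044 × 100 = 0.0904%

0.0904%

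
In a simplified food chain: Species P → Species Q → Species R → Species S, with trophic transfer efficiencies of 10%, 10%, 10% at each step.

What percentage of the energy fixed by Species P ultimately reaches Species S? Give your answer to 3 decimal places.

0.100%

Product of link efficiencies: 0.1 × 0.1 × 0.1 = 0.001
As a percentage: 0.001 × 100 = 0.100%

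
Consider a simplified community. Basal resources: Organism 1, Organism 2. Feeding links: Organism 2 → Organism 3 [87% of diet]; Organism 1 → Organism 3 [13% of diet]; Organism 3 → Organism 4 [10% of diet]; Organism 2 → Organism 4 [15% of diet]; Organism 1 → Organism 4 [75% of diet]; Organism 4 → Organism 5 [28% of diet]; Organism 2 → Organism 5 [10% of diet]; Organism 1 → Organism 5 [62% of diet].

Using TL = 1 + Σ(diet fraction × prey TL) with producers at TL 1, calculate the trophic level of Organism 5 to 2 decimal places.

2.31

Organism 3: 1 + (0.87×1 + 0.13×1) = 2
Organism 4: 1 + (0.1×2 + 0.15×1 + 0.75×1) = 2.1
Organism 5: 1 + (0.28×2.1 + 0.1×1 + 0.62×1) = 2.308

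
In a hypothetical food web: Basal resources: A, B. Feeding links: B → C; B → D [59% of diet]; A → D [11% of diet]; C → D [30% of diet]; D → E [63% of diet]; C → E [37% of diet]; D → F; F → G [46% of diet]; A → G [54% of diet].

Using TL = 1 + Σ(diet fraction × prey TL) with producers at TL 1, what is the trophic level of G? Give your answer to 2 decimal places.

C: 1 + 1 = 2
D: 1 + (0.59×1 + 0.11×1 + 0.3×2) = 2.3
E: 1 + (0.63×2.3 + 0.37×2) = 3.189
F: 1 + 2.3 = 3.3
G: 1 + (0.46×3.3 + 0.54×1) = 3.058

3.06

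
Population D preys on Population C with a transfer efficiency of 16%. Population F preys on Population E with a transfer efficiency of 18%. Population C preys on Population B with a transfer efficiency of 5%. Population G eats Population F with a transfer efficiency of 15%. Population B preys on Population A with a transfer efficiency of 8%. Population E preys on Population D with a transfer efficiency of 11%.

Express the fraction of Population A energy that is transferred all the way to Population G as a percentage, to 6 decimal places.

Product of link efficiencies: 0.08 × 0.05 × 0.16 × 0.11 × 0.18 × 0.15 = 0.0000019008
As a percentage: 0.0000019008 × 100 = 0.000190%

0.000190%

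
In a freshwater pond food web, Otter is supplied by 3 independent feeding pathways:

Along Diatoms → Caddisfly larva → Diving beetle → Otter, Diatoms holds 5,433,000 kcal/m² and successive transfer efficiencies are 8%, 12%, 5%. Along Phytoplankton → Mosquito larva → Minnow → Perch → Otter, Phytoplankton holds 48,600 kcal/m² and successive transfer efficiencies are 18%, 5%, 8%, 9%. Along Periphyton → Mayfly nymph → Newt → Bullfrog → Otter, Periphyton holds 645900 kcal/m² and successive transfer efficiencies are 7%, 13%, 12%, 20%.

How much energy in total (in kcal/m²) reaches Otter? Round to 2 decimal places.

Via Diatoms: 5433000 × 0.08 × 0.12 × 0.05 = 2607.84 kcal/m²
Via Phytoplankton: 48600 × 0.18 × 0.05 × 0.08 × 0.09 = 3.14928 kcal/m²
Via Periphyton: 645900 × 0.07 × 0.13 × 0.12 × 0.2 = 141.06456 kcal/m²
Total at Otter: 2607.84 + 3.14928 + 141.06456 = 2752.05384 kcal/m²

2752.05 kcal/m²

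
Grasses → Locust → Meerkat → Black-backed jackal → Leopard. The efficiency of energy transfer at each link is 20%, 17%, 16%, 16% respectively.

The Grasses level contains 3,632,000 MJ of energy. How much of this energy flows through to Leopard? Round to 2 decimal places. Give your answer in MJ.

Locust: 3632000 × 0.2 = 726400 MJ
Meerkat: 726400 × 0.17 = 123488 MJ
Black-backed jackal: 123488 × 0.16 = 19758.08 MJ
Leopard: 19758.08 × 0.16 = 3161.2928 MJ

3161.29 MJ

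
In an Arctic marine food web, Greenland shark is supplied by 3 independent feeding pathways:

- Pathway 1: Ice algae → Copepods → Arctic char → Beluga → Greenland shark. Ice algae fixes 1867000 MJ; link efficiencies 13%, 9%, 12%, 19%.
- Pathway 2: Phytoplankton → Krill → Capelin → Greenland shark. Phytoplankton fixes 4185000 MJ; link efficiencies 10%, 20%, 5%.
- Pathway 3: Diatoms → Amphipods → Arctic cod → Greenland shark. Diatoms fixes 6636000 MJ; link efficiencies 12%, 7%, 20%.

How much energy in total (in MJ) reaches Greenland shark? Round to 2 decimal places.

15831.52 MJ

Pathway 1: 1867000 × 0.13 × 0.09 × 0.12 × 0.19 = 498.04092 MJ
Pathway 2: 4185000 × 0.1 × 0.2 × 0.05 = 4185 MJ
Pathway 3: 6636000 × 0.12 × 0.07 × 0.2 = 11148.48 MJ
Total at Greenland shark: 498.04092 + 4185 + 11148.48 = 15831.52092 MJ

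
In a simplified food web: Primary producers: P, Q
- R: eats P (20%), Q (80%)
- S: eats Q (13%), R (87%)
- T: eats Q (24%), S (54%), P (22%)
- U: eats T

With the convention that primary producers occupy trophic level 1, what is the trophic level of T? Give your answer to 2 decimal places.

3.01

R: 1 + (0.2×1 + 0.8×1) = 2
S: 1 + (0.13×1 + 0.87×2) = 2.87
T: 1 + (0.24×1 + 0.54×2.87 + 0.22×1) = 3.0098
U: 1 + 3.0098 = 4.0098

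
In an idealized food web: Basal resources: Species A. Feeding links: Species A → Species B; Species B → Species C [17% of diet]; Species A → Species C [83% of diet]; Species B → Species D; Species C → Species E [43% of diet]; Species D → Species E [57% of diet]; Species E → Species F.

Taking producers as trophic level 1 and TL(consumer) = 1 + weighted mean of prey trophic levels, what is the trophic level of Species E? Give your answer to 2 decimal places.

3.64

Species B: 1 + 1 = 2
Species C: 1 + (0.17×2 + 0.83×1) = 2.17
Species D: 1 + 2 = 3
Species E: 1 + (0.43×2.17 + 0.57×3) = 3.6431
Species F: 1 + 3.6431 = 4.6431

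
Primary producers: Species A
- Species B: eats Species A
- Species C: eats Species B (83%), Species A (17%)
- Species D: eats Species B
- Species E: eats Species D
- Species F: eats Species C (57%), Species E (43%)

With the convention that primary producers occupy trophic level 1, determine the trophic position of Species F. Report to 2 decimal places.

Species B: 1 + 1 = 2
Species C: 1 + (0.83×2 + 0.17×1) = 2.83
Species D: 1 + 2 = 3
Species E: 1 + 3 = 4
Species F: 1 + (0.57×2.83 + 0.43×4) = 4.3331

4.33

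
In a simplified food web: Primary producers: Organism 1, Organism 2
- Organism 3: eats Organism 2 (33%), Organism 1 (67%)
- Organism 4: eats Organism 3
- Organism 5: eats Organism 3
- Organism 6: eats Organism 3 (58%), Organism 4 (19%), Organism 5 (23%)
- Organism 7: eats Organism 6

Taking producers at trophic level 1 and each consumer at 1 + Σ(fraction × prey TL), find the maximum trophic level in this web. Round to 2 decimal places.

4.42

Organism 3: 1 + (0.33×1 + 0.67×1) = 2
Organism 4: 1 + 2 = 3
Organism 5: 1 + 2 = 3
Organism 6: 1 + (0.58×2 + 0.19×3 + 0.23×3) = 3.42
Organism 7: 1 + 3.42 = 4.42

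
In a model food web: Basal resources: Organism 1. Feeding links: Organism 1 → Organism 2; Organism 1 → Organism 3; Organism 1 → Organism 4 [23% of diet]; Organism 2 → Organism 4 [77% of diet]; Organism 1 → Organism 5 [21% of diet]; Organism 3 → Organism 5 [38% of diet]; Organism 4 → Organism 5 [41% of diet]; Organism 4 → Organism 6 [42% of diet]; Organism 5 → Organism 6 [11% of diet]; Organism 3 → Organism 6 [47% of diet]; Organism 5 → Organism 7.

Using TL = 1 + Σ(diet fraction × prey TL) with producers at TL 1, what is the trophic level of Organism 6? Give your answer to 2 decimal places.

Organism 2: 1 + 1 = 2
Organism 3: 1 + 1 = 2
Organism 4: 1 + (0.23×1 + 0.77×2) = 2.77
Organism 5: 1 + (0.21×1 + 0.38×2 + 0.41×2.77) = 3.1057
Organism 6: 1 + (0.42×2.77 + 0.11×3.1057 + 0.47×2) = 3.445027
Organism 7: 1 + 3.1057 = 4.1057

3.45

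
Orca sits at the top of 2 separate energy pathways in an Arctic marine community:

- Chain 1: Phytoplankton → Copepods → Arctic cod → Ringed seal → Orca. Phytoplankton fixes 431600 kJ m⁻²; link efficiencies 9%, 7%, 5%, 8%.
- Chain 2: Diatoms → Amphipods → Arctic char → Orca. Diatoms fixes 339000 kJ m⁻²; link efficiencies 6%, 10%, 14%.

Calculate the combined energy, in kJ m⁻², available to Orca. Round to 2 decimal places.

Chain 1: 431600 × 0.09 × 0.07 × 0.05 × 0.08 = 10.87632 kJ m⁻²
Chain 2: 339000 × 0.06 × 0.1 × 0.14 = 284.76 kJ m⁻²
Total at Orca: 10.87632 + 284.76 = 295.63632 kJ m⁻²

295.64 kJ m⁻²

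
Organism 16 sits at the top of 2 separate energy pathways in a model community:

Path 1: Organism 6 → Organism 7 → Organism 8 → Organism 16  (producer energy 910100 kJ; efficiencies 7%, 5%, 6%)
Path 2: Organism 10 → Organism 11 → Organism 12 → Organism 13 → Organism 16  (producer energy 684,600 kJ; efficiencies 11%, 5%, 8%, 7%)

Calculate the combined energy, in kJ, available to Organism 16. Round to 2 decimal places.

212.21 kJ

Path 1: 910100 × 0.07 × 0.05 × 0.06 = 191.121 kJ
Path 2: 684600 × 0.11 × 0.05 × 0.08 × 0.07 = 21.08568 kJ
Total at Organism 16: 191.121 + 21.08568 = 212.20668 kJ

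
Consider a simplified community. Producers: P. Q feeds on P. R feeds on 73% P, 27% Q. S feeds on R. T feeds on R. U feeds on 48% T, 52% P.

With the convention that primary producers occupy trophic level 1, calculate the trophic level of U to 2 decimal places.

3.09

Q: 1 + 1 = 2
R: 1 + (0.73×1 + 0.27×2) = 2.27
S: 1 + 2.27 = 3.27
T: 1 + 2.27 = 3.27
U: 1 + (0.48×3.27 + 0.52×1) = 3.0896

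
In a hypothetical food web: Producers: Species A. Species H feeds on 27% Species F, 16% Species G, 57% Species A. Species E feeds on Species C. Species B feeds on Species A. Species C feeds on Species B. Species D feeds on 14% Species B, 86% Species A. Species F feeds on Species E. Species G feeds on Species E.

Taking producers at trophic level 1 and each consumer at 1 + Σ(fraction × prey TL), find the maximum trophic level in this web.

Species B: 1 + 1 = 2
Species C: 1 + 2 = 3
Species D: 1 + (0.14×2 + 0.86×1) = 2.14
Species E: 1 + 3 = 4
Species F: 1 + 4 = 5
Species G: 1 + 4 = 5
Species H: 1 + (0.27×5 + 0.16×5 + 0.57×1) = 3.72

5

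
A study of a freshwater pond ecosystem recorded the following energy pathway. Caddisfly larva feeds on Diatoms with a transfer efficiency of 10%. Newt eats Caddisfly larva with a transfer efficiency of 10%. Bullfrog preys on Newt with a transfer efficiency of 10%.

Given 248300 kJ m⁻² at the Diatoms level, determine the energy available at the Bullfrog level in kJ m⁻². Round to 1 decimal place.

248.3 kJ m⁻²

Caddisfly larva: 248300 × 0.1 = 24830 kJ m⁻²
Newt: 24830 × 0.1 = 2483 kJ m⁻²
Bullfrog: 2483 × 0.1 = 248.3 kJ m⁻²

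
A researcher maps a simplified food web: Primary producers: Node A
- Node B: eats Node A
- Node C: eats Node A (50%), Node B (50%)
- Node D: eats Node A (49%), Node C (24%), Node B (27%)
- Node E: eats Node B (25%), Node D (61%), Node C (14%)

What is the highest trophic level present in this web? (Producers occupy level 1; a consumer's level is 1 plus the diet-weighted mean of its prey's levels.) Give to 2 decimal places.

Node B: 1 + 1 = 2
Node C: 1 + (0.5×1 + 0.5×2) = 2.5
Node D: 1 + (0.49×1 + 0.24×2.5 + 0.27×2) = 2.63
Node E: 1 + (0.25×2 + 0.61×2.63 + 0.14×2.5) = 3.4543

3.45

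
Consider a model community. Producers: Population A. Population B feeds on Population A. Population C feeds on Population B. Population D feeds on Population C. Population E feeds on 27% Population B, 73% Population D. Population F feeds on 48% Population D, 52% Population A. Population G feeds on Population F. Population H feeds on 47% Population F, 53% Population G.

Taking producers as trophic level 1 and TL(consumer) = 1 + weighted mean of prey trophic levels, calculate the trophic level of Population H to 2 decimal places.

4.97

Population B: 1 + 1 = 2
Population C: 1 + 2 = 3
Population D: 1 + 3 = 4
Population E: 1 + (0.27×2 + 0.73×4) = 4.46
Population F: 1 + (0.48×4 + 0.52×1) = 3.44
Population G: 1 + 3.44 = 4.44
Population H: 1 + (0.47×3.44 + 0.53×4.44) = 4.97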